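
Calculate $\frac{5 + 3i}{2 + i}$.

Multiply numerator and denominator by conjugate (2 - i):
= (5 + 3i)(2 - i) / (2^2 + 1^2)
= (13 + i) / 5
= 13/5 + (1/5)i


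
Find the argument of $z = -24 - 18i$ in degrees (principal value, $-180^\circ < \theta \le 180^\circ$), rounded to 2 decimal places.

θ = arctan(b/a) = arctan(-18/-24) (quadrant-adjusted) = -143.13°


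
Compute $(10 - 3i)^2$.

(a + bi)^2 = a^2 - b^2 + 2abi
= 10^2 - (-3)^2 + 2*10*(-3)i
= 91 - 60i


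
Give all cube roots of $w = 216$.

|w| = 216, arg(w) = 0°
Root modulus = 216^(1/3) = 6
Root arguments: θ_k = (0° + 360°k)/3 for k = 0, 1, ..., 2
Roots: 6, -3 + 3*sqrt(3)i, -3 - 3*sqrt(3)i


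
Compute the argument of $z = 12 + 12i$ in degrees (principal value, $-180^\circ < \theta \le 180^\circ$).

θ = arctan(b/a) = arctan(12/12) (quadrant-adjusted) = 45°


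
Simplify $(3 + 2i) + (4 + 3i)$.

(3 + 4) + (2 + 3)i = 7 + 5i


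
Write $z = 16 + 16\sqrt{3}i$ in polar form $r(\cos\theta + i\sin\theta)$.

r = |z| = sqrt(a^2 + b^2) = sqrt((16)^2 + (16*sqrt(3))^2) = sqrt(256 + 768) = sqrt(1024) = 32
θ = arctan(b/a) = arctan(27.7128/16) (quadrant-adjusted) = 60°
z = 32(cos 60° + i sin 60°)


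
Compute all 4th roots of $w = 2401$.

|w| = 2401, arg(w) = 0°
Root modulus = 2401^(1/4) = 7
Root arguments: θ_k = (0° + 360°k)/4 for k = 0, 1, ..., 3
Roots: 7, 7i, -7, -7i


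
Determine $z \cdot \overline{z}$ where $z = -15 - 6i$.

z * conjugate(z) = |z|^2 = a^2 + b^2
= (-15)^2 + (-6)^2 = 261


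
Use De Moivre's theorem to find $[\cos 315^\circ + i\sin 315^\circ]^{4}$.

By De Moivre: z^n = r^n(cos(nθ) + i sin(nθ))
= 1^4(cos(4*315°) + i sin(4*315°))
= 1(cos 180° + i sin 180°)
= -1


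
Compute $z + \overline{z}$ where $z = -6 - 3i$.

z + conjugate(z) = (a + bi) + (a - bi) = 2a
= 2 * (-6) = -12


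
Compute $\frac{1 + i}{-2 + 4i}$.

Multiply numerator and denominator by conjugate (-2 - 4i):
= (1 + i)(-2 - 4i) / ((-2)^2 + 4^2)
= (2 - 6i) / 20
Divide through by 2: (1 - 3i) / 10
= 1/10 - (3/10)i


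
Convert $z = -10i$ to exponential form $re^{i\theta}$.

r = |z| = sqrt((0)^2 + (-10)^2) = sqrt(0 + 100) = sqrt(100) = 10
a = 0 and b < 0, so z lies on the negative imaginary axis: θ = -90° = -π/2
z = 10e^(-i*π/2)


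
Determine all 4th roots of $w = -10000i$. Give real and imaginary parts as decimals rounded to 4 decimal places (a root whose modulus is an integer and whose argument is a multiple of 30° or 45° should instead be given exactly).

|w| = 10000, arg(w) = 270°
Root modulus = 10000^(1/4) = 10
Root arguments: θ_k = (270° + 360°k)/4 for k = 0, 1, ..., 3
Compute each root as (root modulus)(cos θ_k + i sin θ_k) using full-precision intermediates, then round to 4 decimal places.
Roots: 3.8268 + 9.2388i, -9.2388 + 3.8268i, -3.8268 - 9.2388i, 9.2388 - 3.8268i


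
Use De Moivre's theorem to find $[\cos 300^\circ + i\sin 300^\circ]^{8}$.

By De Moivre: z^n = r^n(cos(nθ) + i sin(nθ))
= 1^8(cos(8*300°) + i sin(8*300°))
= 1(cos 240° + i sin 240°)
= -1/2 - (sqrt(3)/2)i


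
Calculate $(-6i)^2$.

(a + bi)^2 = a^2 - b^2 + 2abi
= 0^2 - (-6)^2 + 2*0*(-6)i
= -36


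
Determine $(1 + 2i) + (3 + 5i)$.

(1 + 3) + (2 + 5)i = 4 + 7i


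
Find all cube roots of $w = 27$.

|w| = 27, arg(w) = 0°
Root modulus = 27^(1/3) = 3
Root arguments: θ_k = (0° + 360°k)/3 for k = 0, 1, ..., 2
Roots: 3, -3/2 + (3*sqrt(3)/2)i, -3/2 - (3*sqrt(3)/2)i


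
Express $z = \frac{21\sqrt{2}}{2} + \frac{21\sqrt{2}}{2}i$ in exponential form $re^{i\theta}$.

r = |z| = sqrt((21*sqrt(2)/2)^2 + (21*sqrt(2)/2)^2) = sqrt(441/2 + 441/2) = sqrt(441) = 21
θ = arctan(b/a) = arctan(14.8492/14.8492) (quadrant-adjusted) = 45° = π/4
z = 21e^(i*π/4)


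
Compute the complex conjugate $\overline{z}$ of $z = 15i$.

If z = a + bi, then conjugate(z) = a - bi
conjugate(15i) = -15i


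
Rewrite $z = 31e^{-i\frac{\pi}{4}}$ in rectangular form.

a = r cos θ = 31 * sqrt(2)/2 = 31*sqrt(2)/2
b = r sin θ = 31 * -sqrt(2)/2 = -31*sqrt(2)/2
z = 31*sqrt(2)/2 - (31*sqrt(2)/2)i


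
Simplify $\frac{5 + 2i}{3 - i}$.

Multiply numerator and denominator by conjugate (3 + i):
= (5 + 2i)(3 + i) / (3^2 + (-1)^2)
= (13 + 11i) / 10
= 13/10 + (11/10)i


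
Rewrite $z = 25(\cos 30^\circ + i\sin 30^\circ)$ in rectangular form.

a = r cos θ = 25 * sqrt(3)/2 = 25*sqrt(3)/2
b = r sin θ = 25 * 1/2 = 25/2
z = 25*sqrt(3)/2 + (25/2)i


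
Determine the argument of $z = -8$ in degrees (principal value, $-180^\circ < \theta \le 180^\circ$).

b = 0 and a < 0, so z lies on the negative real axis: θ = 180°


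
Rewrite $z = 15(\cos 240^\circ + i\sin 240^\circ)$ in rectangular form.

a = r cos θ = 15 * -1/2 = -15/2
b = r sin θ = 15 * -sqrt(3)/2 = -15*sqrt(3)/2
z = -15/2 - (15*sqrt(3)/2)i


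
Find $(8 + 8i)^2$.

(a + bi)^2 = a^2 - b^2 + 2abi
= 8^2 - 8^2 + 2*8*8i
= 128i


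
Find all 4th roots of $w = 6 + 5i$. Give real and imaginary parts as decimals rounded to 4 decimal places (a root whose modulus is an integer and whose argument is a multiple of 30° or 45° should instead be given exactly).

|w| = sqrt(61) ≈ 7.810250, arg(w) ≈ 39.805571°
Root modulus = sqrt(61)^(1/4) ≈ 1.671730
Root arguments: θ_k = (arg(w) + 360°k)/4 for k = 0, 1, ..., 3
Compute each root as (root modulus)(cos θ_k + i sin θ_k) using full-precision intermediates, then round to 4 decimal places.
Roots: 1.6466 + 0.2889i, -0.2889 + 1.6466i, -1.6466 - 0.2889i, 0.2889 - 1.6466i


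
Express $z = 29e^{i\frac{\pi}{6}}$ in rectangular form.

a = r cos θ = 29 * sqrt(3)/2 = 29*sqrt(3)/2
b = r sin θ = 29 * 1/2 = 29/2
z = 29*sqrt(3)/2 + (29/2)i


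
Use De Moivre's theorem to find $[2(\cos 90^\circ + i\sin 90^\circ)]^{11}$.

By De Moivre: z^n = r^n(cos(nθ) + i sin(nθ))
= 2^11(cos(11*90°) + i sin(11*90°))
= 2048(cos 270° + i sin 270°)
= -2048i


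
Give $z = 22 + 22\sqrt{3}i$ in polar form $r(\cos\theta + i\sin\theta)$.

r = |z| = sqrt(a^2 + b^2) = sqrt((22)^2 + (22*sqrt(3))^2) = sqrt(484 + 1452) = sqrt(1936) = 44
θ = arctan(b/a) = arctan(38.1051/22) (quadrant-adjusted) = 60°
z = 44(cos 60° + i sin 60°)


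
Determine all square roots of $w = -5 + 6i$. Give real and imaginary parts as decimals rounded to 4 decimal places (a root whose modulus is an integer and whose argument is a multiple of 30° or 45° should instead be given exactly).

|w| = sqrt(61) ≈ 7.810250, arg(w) ≈ 129.805571°
Root modulus = sqrt(61)^(1/2) ≈ 2.794682
Root arguments: θ_k = (arg(w) + 360°k)/2 for k = 0, 1, ..., 1
Compute each root as (root modulus)(cos θ_k + i sin θ_k) using full-precision intermediates, then round to 4 decimal places.
Roots: 1.1854 + 2.5308i, -1.1854 - 2.5308i


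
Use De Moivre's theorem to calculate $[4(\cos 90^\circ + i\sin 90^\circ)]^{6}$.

By De Moivre: z^n = r^n(cos(nθ) + i sin(nθ))
= 4^6(cos(6*90°) + i sin(6*90°))
= 4096(cos 180° + i sin 180°)
= -4096


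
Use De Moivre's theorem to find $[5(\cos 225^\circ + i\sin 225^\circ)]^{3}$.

By De Moivre: z^n = r^n(cos(nθ) + i sin(nθ))
= 5^3(cos(3*225°) + i sin(3*225°))
= 125(cos 315° + i sin 315°)
= 125*sqrt(2)/2 - (125*sqrt(2)/2)i


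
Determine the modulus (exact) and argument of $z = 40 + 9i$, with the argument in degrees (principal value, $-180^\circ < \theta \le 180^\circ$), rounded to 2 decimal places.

|z| = sqrt(40^2 + 9^2) = 41
arg(z) = arctan(b/a) = arctan(9/40) (quadrant-adjusted) = 12.68°


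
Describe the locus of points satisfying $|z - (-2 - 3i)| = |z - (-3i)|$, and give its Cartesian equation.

|z - z1| = |z - z2| means z is equidistant from z1 and z2,
i.e. the perpendicular bisector of the segment from (-2, -3) to (0, -3) (midpoint (-1, -3)).
With z = x + yi, square both sides:
(x - (-2))^2 + (y - (-3))^2 = (x - 0)^2 + (y - (-3))^2
The x^2 and y^2 terms cancel: 4x + 0y = 9 - 13 = -4
Simplify: x = -1
Locus: Perpendicular bisector of the segment from (-2, -3) to (0, -3): the line x = -1


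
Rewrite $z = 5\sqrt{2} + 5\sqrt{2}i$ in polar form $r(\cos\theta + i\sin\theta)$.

r = |z| = sqrt(a^2 + b^2) = sqrt((5*sqrt(2))^2 + (5*sqrt(2))^2) = sqrt(50 + 50) = sqrt(100) = 10
θ = arctan(b/a) = arctan(7.0711/7.0711) (quadrant-adjusted) = 45°
z = 10(cos 45° + i sin 45°)


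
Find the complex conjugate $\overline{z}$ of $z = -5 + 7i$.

If z = a + bi, then conjugate(z) = a - bi
conjugate(-5 + 7i) = -5 - 7i


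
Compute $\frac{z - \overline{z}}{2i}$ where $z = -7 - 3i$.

z - conjugate(z) = 2bi
(z - conjugate(z))/(2i) = 2bi/(2i) = b = -3


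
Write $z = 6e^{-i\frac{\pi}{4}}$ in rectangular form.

a = r cos θ = 6 * sqrt(2)/2 = 3*sqrt(2)
b = r sin θ = 6 * -sqrt(2)/2 = -3*sqrt(2)
z = 3*sqrt(2) - 3*sqrt(2)i


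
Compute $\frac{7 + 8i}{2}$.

Divisor is real, so divide each part by 2:
= 7/2 + 4i


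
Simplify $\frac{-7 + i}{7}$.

Divisor is real, so divide each part by 7:
= -1 + (1/7)i


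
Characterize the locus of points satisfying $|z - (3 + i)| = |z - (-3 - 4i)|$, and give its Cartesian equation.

|z - z1| = |z - z2| means z is equidistant from z1 and z2,
i.e. the perpendicular bisector of the segment from (3, 1) to (-3, -4) (midpoint (0, -3/2)).
With z = x + yi, square both sides:
(x - 3)^2 + (y - 1)^2 = (x - (-3))^2 + (y - (-4))^2
The x^2 and y^2 terms cancel: -12x + (-10)y = 25 - 10 = 15
Simplify: 12x + 10y = -15
Locus: Perpendicular bisector of the segment from (3, 1) to (-3, -4): the line 12x + 10y = -15


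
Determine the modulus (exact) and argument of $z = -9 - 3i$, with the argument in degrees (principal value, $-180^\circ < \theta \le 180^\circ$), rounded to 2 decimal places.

|z| = sqrt((-9)^2 + (-3)^2) = sqrt(90)
arg(z) = arctan(b/a) = arctan(-3/-9) (quadrant-adjusted) = -161.57°


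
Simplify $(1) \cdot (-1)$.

(a1*a2 - b1*b2) + (a1*b2 + b1*a2)i
= (-1 - 0) + (0 + 0)i
= -1


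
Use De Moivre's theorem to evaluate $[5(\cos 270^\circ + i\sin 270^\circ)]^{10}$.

By De Moivre: z^n = r^n(cos(nθ) + i sin(nθ))
= 5^10(cos(10*270°) + i sin(10*270°))
= 9765625(cos 180° + i sin 180°)
= -9765625


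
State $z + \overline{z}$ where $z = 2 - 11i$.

z + conjugate(z) = (a + bi) + (a - bi) = 2a
= 2 * 2 = 4


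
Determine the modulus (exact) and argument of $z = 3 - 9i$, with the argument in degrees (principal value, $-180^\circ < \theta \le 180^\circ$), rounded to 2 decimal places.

|z| = sqrt(3^2 + (-9)^2) = sqrt(90)
arg(z) = arctan(b/a) = arctan(-9/3) (quadrant-adjusted) = -71.57°


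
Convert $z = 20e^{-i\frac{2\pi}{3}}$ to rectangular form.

a = r cos θ = 20 * -1/2 = -10
b = r sin θ = 20 * -sqrt(3)/2 = -10*sqrt(3)
z = -10 - 10*sqrt(3)i


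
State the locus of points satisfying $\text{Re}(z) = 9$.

Re(z) = x where z = x + yi; the equation x = 9 is satisfied by all points with that x-coordinate
Locus: Vertical line x = 9


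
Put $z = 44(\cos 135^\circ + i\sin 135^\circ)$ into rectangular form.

a = r cos θ = 44 * -sqrt(2)/2 = -22*sqrt(2)
b = r sin θ = 44 * sqrt(2)/2 = 22*sqrt(2)
z = -22*sqrt(2) + 22*sqrt(2)i


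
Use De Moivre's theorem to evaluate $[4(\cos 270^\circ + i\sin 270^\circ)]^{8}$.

By De Moivre: z^n = r^n(cos(nθ) + i sin(nθ))
= 4^8(cos(8*270°) + i sin(8*270°))
= 65536(cos 0° + i sin 0°)
= 65536


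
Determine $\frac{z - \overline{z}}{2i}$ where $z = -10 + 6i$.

z - conjugate(z) = 2bi
(z - conjugate(z))/(2i) = 2bi/(2i) = b = 6


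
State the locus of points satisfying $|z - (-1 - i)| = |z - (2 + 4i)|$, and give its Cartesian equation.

|z - z1| = |z - z2| means z is equidistant from z1 and z2,
i.e. the perpendicular bisector of the segment from (-1, -1) to (2, 4) (midpoint (1/2, 3/2)).
With z = x + yi, square both sides:
(x - (-1))^2 + (y - (-1))^2 = (x - 2)^2 + (y - 4)^2
The x^2 and y^2 terms cancel: 6x + 10y = 20 - 2 = 18
Simplify: 3x + 5y = 9
Locus: Perpendicular bisector of the segment from (-1, -1) to (2, 4): the line 3x + 5y = 9


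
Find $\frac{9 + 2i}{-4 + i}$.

Multiply numerator and denominator by conjugate (-4 - i):
= (9 + 2i)(-4 - i) / ((-4)^2 + 1^2)
= (-34 - 17i) / 17
= -2 - i


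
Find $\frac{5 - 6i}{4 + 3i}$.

Multiply numerator and denominator by conjugate (4 - 3i):
= (5 - 6i)(4 - 3i) / (4^2 + 3^2)
= (2 - 39i) / 25
= 2/25 - (39/25)i


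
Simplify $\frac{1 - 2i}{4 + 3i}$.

Multiply numerator and denominator by conjugate (4 - 3i):
= (1 - 2i)(4 - 3i) / (4^2 + 3^2)
= (-2 - 11i) / 25
= -2/25 - (11/25)i


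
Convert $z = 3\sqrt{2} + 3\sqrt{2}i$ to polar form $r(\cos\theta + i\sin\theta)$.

r = |z| = sqrt(a^2 + b^2) = sqrt((3*sqrt(2))^2 + (3*sqrt(2))^2) = sqrt(18 + 18) = sqrt(36) = 6
θ = arctan(b/a) = arctan(4.2426/4.2426) (quadrant-adjusted) = 45°
z = 6(cos 45° + i sin 45°)


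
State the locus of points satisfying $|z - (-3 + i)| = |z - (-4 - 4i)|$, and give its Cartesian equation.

|z - z1| = |z - z2| means z is equidistant from z1 and z2,
i.e. the perpendicular bisector of the segment from (-3, 1) to (-4, -4) (midpoint (-7/2, -3/2)).
With z = x + yi, square both sides:
(x - (-3))^2 + (y - 1)^2 = (x - (-4))^2 + (y - (-4))^2
The x^2 and y^2 terms cancel: -2x + (-10)y = 32 - 10 = 22
Simplify: x + 5y = -11
Locus: Perpendicular bisector of the segment from (-3, 1) to (-4, -4): the line x + 5y = -11


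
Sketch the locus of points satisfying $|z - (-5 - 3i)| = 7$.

|z - z0| = r describes a circle centered at z0 with radius r
Here z0 = -5 - 3i and r = 7
Locus: Circle centered at (-5, -3) with radius 7


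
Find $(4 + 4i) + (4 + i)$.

(4 + 4) + (4 + 1)i = 8 + 5i


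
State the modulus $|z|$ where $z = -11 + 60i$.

|z| = sqrt(a^2 + b^2) = sqrt((-11)^2 + 60^2) = sqrt(3721) = 61


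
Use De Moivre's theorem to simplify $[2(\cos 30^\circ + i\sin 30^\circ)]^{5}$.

By De Moivre: z^n = r^n(cos(nθ) + i sin(nθ))
= 2^5(cos(5*30°) + i sin(5*30°))
= 32(cos 150° + i sin 150°)
= -16*sqrt(3) + 16i


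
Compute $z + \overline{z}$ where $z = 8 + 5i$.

z + conjugate(z) = (a + bi) + (a - bi) = 2a
= 2 * 8 = 16


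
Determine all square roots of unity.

ω_k = e^(2πik/2) = cos(2πk/2) + i sin(2πk/2) for k = 0, 1, ..., 1
Roots: 1, -1


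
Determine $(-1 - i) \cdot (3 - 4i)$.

(a1*a2 - b1*b2) + (a1*b2 + b1*a2)i
= (-3 - 4) + (4 + (-3))i
= -7 + i


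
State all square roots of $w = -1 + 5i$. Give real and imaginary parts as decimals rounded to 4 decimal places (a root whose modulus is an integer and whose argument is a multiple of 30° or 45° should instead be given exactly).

|w| = sqrt(26) ≈ 5.099020, arg(w) ≈ 101.309932°
Root modulus = sqrt(26)^(1/2) ≈ 2.258101
Root arguments: θ_k = (arg(w) + 360°k)/2 for k = 0, 1, ..., 1
Compute each root as (root modulus)(cos θ_k + i sin θ_k) using full-precision intermediates, then round to 4 decimal places.
Roots: 1.4316 + 1.7463i, -1.4316 - 1.7463i


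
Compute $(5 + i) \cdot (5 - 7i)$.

(a1*a2 - b1*b2) + (a1*b2 + b1*a2)i
= (25 - (-7)) + (-35 + 5)i
= 32 - 30i


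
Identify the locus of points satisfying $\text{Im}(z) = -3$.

Im(z) = y where z = x + yi; the equation y = -3 is satisfied by all points with that y-coordinate
Locus: Horizontal line y = -3


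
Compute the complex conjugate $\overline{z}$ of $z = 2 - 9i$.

If z = a + bi, then conjugate(z) = a - bi
conjugate(2 - 9i) = 2 + 9i


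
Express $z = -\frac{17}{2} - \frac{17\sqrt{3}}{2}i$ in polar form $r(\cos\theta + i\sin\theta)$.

r = |z| = sqrt(a^2 + b^2) = sqrt((-17/2)^2 + (-17*sqrt(3)/2)^2) = sqrt(289/4 + 867/4) = sqrt(289) = 17
θ = arctan(b/a) = arctan(-14.7224/-8.5) (quadrant-adjusted) = 240°
z = 17(cos 240° + i sin 240°)


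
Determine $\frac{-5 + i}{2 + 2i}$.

Multiply numerator and denominator by conjugate (2 - 2i):
= (-5 + i)(2 - 2i) / (2^2 + 2^2)
= (-8 + 12i) / 8
Divide through by 4: (-2 + 3i) / 2
= -1 + (3/2)i


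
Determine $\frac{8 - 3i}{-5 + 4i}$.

Multiply numerator and denominator by conjugate (-5 - 4i):
= (8 - 3i)(-5 - 4i) / ((-5)^2 + 4^2)
= (-52 - 17i) / 41
= -52/41 - (17/41)i


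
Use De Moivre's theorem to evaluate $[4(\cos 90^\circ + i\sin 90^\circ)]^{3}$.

By De Moivre: z^n = r^n(cos(nθ) + i sin(nθ))
= 4^3(cos(3*90°) + i sin(3*90°))
= 64(cos 270° + i sin 270°)
= -64i


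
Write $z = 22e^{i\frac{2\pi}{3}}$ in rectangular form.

a = r cos θ = 22 * -1/2 = -11
b = r sin θ = 22 * sqrt(3)/2 = 11*sqrt(3)
z = -11 + 11*sqrt(3)i


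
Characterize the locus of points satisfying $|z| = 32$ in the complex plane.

|z| = 32 means sqrt(x^2 + y^2) = 32
This is a circle of radius 32 centered at the origin


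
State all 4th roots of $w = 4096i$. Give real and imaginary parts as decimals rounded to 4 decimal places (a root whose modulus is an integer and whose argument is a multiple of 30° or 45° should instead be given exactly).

|w| = 4096, arg(w) = 90°
Root modulus = 4096^(1/4) = 8
Root arguments: θ_k = (90° + 360°k)/4 for k = 0, 1, ..., 3
Compute each root as (root modulus)(cos θ_k + i sin θ_k) using full-precision intermediates, then round to 4 decimal places.
Roots: 7.3910 + 3.0615i, -3.0615 + 7.3910i, -7.3910 - 3.0615i, 3.0615 - 7.3910i


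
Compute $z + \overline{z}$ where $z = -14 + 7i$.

z + conjugate(z) = (a + bi) + (a - bi) = 2a
= 2 * (-14) = -28


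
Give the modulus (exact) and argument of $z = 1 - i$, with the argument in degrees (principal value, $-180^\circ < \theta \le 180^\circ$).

|z| = sqrt(1^2 + (-1)^2) = sqrt(2)
arg(z) = arctan(b/a) = arctan(-1/1) (quadrant-adjusted) = -45°


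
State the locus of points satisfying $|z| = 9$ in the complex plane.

|z| = 9 means sqrt(x^2 + y^2) = 9
This is a circle of radius 9 centered at the origin


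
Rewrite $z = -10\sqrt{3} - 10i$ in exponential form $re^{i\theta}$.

r = |z| = sqrt((-10*sqrt(3))^2 + (-10)^2) = sqrt(300 + 100) = sqrt(400) = 20
θ = arctan(b/a) = arctan(-10/-17.3205) (quadrant-adjusted) = -150° = -5π/6
z = 20e^(-i*5π/6)


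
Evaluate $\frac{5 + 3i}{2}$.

Divisor is real, so divide each part by 2:
= 5/2 + (3/2)i


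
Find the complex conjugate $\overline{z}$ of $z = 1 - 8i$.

If z = a + bi, then conjugate(z) = a - bi
conjugate(1 - 8i) = 1 + 8i


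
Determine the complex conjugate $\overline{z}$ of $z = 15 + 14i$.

If z = a + bi, then conjugate(z) = a - bi
conjugate(15 + 14i) = 15 - 14i


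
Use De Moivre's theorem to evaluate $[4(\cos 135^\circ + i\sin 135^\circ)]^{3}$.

By De Moivre: z^n = r^n(cos(nθ) + i sin(nθ))
= 4^3(cos(3*135°) + i sin(3*135°))
= 64(cos 45° + i sin 45°)
= 32*sqrt(2) + 32*sqrt(2)i


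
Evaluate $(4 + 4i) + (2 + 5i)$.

(4 + 2) + (4 + 5)i = 6 + 9i


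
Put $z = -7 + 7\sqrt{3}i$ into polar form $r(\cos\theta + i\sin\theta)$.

r = |z| = sqrt(a^2 + b^2) = sqrt((-7)^2 + (7*sqrt(3))^2) = sqrt(49 + 147) = sqrt(196) = 14
θ = arctan(b/a) = arctan(12.1244/-7) (quadrant-adjusted) = 120°
z = 14(cos 120° + i sin 120°)


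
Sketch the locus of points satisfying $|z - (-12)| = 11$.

|z - z0| = r describes a circle centered at z0 with radius r
Here z0 = -12 and r = 11
Locus: Circle centered at (-12, 0) with radius 11


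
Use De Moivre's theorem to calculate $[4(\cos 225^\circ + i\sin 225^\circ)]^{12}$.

By De Moivre: z^n = r^n(cos(nθ) + i sin(nθ))
= 4^12(cos(12*225°) + i sin(12*225°))
= 16777216(cos 180° + i sin 180°)
= -16777216


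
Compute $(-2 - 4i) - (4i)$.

(-2 - 0) + (-4 - 4)i = -2 - 8i


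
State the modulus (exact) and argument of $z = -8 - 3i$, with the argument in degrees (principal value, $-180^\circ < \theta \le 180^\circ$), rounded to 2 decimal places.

|z| = sqrt((-8)^2 + (-3)^2) = sqrt(73)
arg(z) = arctan(b/a) = arctan(-3/-8) (quadrant-adjusted) = -159.44°


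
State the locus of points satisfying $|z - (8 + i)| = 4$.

|z - z0| = r describes a circle centered at z0 with radius r
Here z0 = 8 + i and r = 4
Locus: Circle centered at (8, 1) with radius 4


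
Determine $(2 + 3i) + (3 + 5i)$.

(2 + 3) + (3 + 5)i = 5 + 8i


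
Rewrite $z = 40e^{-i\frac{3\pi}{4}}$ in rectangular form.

a = r cos θ = 40 * -sqrt(2)/2 = -20*sqrt(2)
b = r sin θ = 40 * -sqrt(2)/2 = -20*sqrt(2)
z = -20*sqrt(2) - 20*sqrt(2)i


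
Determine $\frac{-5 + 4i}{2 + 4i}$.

Multiply numerator and denominator by conjugate (2 - 4i):
= (-5 + 4i)(2 - 4i) / (2^2 + 4^2)
= (6 + 28i) / 20
Divide through by 2: (3 + 14i) / 10
= 3/10 + (7/5)i


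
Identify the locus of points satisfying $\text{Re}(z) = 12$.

Re(z) = x where z = x + yi; the equation x = 12 is satisfied by all points with that x-coordinate
Locus: Vertical line x = 12


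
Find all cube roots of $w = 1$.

|w| = 1, arg(w) = 0°
Root modulus = 1^(1/3) = 1
Root arguments: θ_k = (0° + 360°k)/3 for k = 0, 1, ..., 2
Roots: 1, -1/2 + (sqrt(3)/2)i, -1/2 - (sqrt(3)/2)i


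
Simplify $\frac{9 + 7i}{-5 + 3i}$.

Multiply numerator and denominator by conjugate (-5 - 3i):
= (9 + 7i)(-5 - 3i) / ((-5)^2 + 3^2)
= (-24 - 62i) / 34
Divide through by 2: (-12 - 31i) / 17
= -12/17 - (31/17)i


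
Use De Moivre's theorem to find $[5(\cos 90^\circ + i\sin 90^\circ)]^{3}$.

By De Moivre: z^n = r^n(cos(nθ) + i sin(nθ))
= 5^3(cos(3*90°) + i sin(3*90°))
= 125(cos 270° + i sin 270°)
= -125i


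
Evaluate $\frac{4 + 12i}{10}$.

Divisor is real, so divide each part by 10:
= 2/5 + (6/5)i


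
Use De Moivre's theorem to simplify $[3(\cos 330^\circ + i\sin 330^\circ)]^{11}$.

By De Moivre: z^n = r^n(cos(nθ) + i sin(nθ))
= 3^11(cos(11*330°) + i sin(11*330°))
= 177147(cos 30° + i sin 30°)
= 177147*sqrt(3)/2 + (177147/2)i


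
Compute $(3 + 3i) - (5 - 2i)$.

(3 - 5) + (3 - (-2))i = -2 + 5i


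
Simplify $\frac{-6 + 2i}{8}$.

Divisor is real, so divide each part by 8:
= -3/4 + (1/4)i


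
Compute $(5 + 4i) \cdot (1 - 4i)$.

(a1*a2 - b1*b2) + (a1*b2 + b1*a2)i
= (5 - (-16)) + (-20 + 4)i
= 21 - 16i


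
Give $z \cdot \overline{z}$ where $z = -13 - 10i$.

z * conjugate(z) = |z|^2 = a^2 + b^2
= (-13)^2 + (-10)^2 = 269


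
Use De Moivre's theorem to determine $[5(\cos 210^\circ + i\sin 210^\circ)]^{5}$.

By De Moivre: z^n = r^n(cos(nθ) + i sin(nθ))
= 5^5(cos(5*210°) + i sin(5*210°))
= 3125(cos 330° + i sin 330°)
= 3125*sqrt(3)/2 - (3125/2)i


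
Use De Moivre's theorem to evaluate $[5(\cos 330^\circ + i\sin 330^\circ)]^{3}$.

By De Moivre: z^n = r^n(cos(nθ) + i sin(nθ))
= 5^3(cos(3*330°) + i sin(3*330°))
= 125(cos 270° + i sin 270°)
= -125i


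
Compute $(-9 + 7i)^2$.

(a + bi)^2 = a^2 - b^2 + 2abi
= (-9)^2 - 7^2 + 2*(-9)*7i
= 32 - 126i


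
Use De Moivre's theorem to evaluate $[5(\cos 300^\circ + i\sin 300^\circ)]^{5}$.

By De Moivre: z^n = r^n(cos(nθ) + i sin(nθ))
= 5^5(cos(5*300°) + i sin(5*300°))
= 3125(cos 60° + i sin 60°)
= 3125/2 + (3125*sqrt(3)/2)i


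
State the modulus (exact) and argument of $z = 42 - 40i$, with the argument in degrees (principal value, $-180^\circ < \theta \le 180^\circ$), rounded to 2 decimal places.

|z| = sqrt(42^2 + (-40)^2) = 58
arg(z) = arctan(b/a) = arctan(-40/42) (quadrant-adjusted) = -43.60°


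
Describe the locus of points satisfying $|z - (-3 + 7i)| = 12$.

|z - z0| = r describes a circle centered at z0 with radius r
Here z0 = -3 + 7i and r = 12
Locus: Circle centered at (-3, 7) with radius 12


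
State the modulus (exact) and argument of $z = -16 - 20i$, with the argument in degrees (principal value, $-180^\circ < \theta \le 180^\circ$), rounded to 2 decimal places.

|z| = sqrt((-16)^2 + (-20)^2) = sqrt(656)
arg(z) = arctan(b/a) = arctan(-20/-16) (quadrant-adjusted) = -128.66°


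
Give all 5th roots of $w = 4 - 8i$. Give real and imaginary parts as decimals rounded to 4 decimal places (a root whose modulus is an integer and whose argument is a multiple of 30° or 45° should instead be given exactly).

|w| = sqrt(80) ≈ 8.944272, arg(w) ≈ 296.565051°
Root modulus = sqrt(80)^(1/5) ≈ 1.549919
Root arguments: θ_k = (arg(w) + 360°k)/5 for k = 0, 1, ..., 4
Compute each root as (root modulus)(cos θ_k + i sin θ_k) using full-precision intermediates, then round to 4 decimal places.
Roots: 0.7910 + 1.3329i, -1.0232 + 1.1642i, -1.4234 - 0.6134i, 0.1435 - 1.5433i, 1.5121 - 0.3404i


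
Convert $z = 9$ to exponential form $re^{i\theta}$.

r = |z| = sqrt((9)^2 + (0)^2) = sqrt(81 + 0) = sqrt(81) = 9
b = 0 and a > 0, so z lies on the positive real axis: θ = 0
z = 9e^(i*0) = 9


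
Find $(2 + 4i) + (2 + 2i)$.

(2 + 2) + (4 + 2)i = 4 + 6i


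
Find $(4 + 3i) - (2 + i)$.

(4 - 2) + (3 - 1)i = 2 + 2i


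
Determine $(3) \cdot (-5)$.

(a1*a2 - b1*b2) + (a1*b2 + b1*a2)i
= (-15 - 0) + (0 + 0)i
= -15


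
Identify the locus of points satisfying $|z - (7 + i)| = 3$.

|z - z0| = r describes a circle centered at z0 with radius r
Here z0 = 7 + i and r = 3
Locus: Circle centered at (7, 1) with radius 3


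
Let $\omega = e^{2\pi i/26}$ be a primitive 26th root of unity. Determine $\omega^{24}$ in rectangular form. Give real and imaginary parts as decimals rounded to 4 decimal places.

ω^24 = e^(2πi·24/26) = e^(i·24π/13)
= cos(24π/13) + i sin(24π/13)
= 0.8855 - 0.4647i


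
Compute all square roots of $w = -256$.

|w| = 256, arg(w) = 180°
Root modulus = 256^(1/2) = 16
Root arguments: θ_k = (180° + 360°k)/2 for k = 0, 1, ..., 1
Roots: 16i, -16i


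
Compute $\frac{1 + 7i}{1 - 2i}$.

Multiply numerator and denominator by conjugate (1 + 2i):
= (1 + 7i)(1 + 2i) / (1^2 + (-2)^2)
= (-13 + 9i) / 5
= -13/5 + (9/5)i


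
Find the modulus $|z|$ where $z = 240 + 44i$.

|z| = sqrt(a^2 + b^2) = sqrt(240^2 + 44^2) = sqrt(59536) = 244


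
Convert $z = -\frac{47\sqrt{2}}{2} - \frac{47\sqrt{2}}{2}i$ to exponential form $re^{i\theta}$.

r = |z| = sqrt((-47*sqrt(2)/2)^2 + (-47*sqrt(2)/2)^2) = sqrt(2209/2 + 2209/2) = sqrt(2209) = 47
θ = arctan(b/a) = arctan(-33.234/-33.234) (quadrant-adjusted) = -135° = -3π/4
z = 47e^(-i*3π/4)


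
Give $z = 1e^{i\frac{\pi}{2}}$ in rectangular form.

a = r cos θ = 1 * 0 = 0
b = r sin θ = 1 * 1 = 1
z = i


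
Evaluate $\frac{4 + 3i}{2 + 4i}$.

Multiply numerator and denominator by conjugate (2 - 4i):
= (4 + 3i)(2 - 4i) / (2^2 + 4^2)
= (20 - 10i) / 20
Divide through by 10: (2 - i) / 2
= 1 - (1/2)i


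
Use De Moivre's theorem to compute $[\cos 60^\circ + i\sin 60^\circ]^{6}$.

By De Moivre: z^n = r^n(cos(nθ) + i sin(nθ))
= 1^6(cos(6*60°) + i sin(6*60°))
= 1(cos 0° + i sin 0°)
= 1


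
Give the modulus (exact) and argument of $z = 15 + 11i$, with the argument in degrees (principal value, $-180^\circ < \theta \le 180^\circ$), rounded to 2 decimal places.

|z| = sqrt(15^2 + 11^2) = sqrt(346)
arg(z) = arctan(b/a) = arctan(11/15) (quadrant-adjusted) = 36.25°


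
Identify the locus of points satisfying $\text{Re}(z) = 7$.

Re(z) = x where z = x + yi; the equation x = 7 is satisfied by all points with that x-coordinate
Locus: Vertical line x = 7


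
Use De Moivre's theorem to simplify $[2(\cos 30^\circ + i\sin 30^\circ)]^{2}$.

By De Moivre: z^n = r^n(cos(nθ) + i sin(nθ))
= 2^2(cos(2*30°) + i sin(2*30°))
= 4(cos 60° + i sin 60°)
= 2 + 2*sqrt(3)i


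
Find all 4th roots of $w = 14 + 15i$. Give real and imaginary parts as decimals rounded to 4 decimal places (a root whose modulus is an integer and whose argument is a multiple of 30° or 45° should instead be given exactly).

|w| = sqrt(421) ≈ 20.518285, arg(w) ≈ 46.974934°
Root modulus = sqrt(421)^(1/4) ≈ 2.128312
Root arguments: θ_k = (arg(w) + 360°k)/4 for k = 0, 1, ..., 3
Compute each root as (root modulus)(cos θ_k + i sin θ_k) using full-precision intermediates, then round to 4 decimal places.
Roots: 2.0838 + 0.4332i, -0.4332 + 2.0838i, -2.0838 - 0.4332i, 0.4332 - 2.0838i


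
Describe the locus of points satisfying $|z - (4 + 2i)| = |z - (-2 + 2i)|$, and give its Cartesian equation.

|z - z1| = |z - z2| means z is equidistant from z1 and z2,
i.e. the perpendicular bisector of the segment from (4, 2) to (-2, 2) (midpoint (1, 2)).
With z = x + yi, square both sides:
(x - 4)^2 + (y - 2)^2 = (x - (-2))^2 + (y - 2)^2
The x^2 and y^2 terms cancel: -12x + 0y = 8 - 20 = -12
Simplify: x = 1
Locus: Perpendicular bisector of the segment from (4, 2) to (-2, 2): the line x = 1


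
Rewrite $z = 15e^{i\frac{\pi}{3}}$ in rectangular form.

a = r cos θ = 15 * 1/2 = 15/2
b = r sin θ = 15 * sqrt(3)/2 = 15*sqrt(3)/2
z = 15/2 + (15*sqrt(3)/2)i


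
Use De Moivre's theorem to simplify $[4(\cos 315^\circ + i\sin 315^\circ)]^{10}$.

By De Moivre: z^n = r^n(cos(nθ) + i sin(nθ))
= 4^10(cos(10*315°) + i sin(10*315°))
= 1048576(cos 270° + i sin 270°)
= -1048576i


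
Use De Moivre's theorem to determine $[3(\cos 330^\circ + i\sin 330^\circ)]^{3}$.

By De Moivre: z^n = r^n(cos(nθ) + i sin(nθ))
= 3^3(cos(3*330°) + i sin(3*330°))
= 27(cos 270° + i sin 270°)
= -27i


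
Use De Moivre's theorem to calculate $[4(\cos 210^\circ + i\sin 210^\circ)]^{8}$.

By De Moivre: z^n = r^n(cos(nθ) + i sin(nθ))
= 4^8(cos(8*210°) + i sin(8*210°))
= 65536(cos 240° + i sin 240°)
= -32768 - 32768*sqrt(3)i


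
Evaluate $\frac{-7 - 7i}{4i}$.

Multiply numerator and denominator by conjugate (-4i):
= (-7 - 7i)(-4i) / (0^2 + 4^2)
= (-28 + 28i) / 16
Divide through by 4: (-7 + 7i) / 4
= -7/4 + (7/4)i


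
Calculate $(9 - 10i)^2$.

(a + bi)^2 = a^2 - b^2 + 2abi
= 9^2 - (-10)^2 + 2*9*(-10)i
= -19 - 180i


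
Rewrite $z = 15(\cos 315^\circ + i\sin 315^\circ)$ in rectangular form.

a = r cos θ = 15 * sqrt(2)/2 = 15*sqrt(2)/2
b = r sin θ = 15 * -sqrt(2)/2 = -15*sqrt(2)/2
z = 15*sqrt(2)/2 - (15*sqrt(2)/2)i


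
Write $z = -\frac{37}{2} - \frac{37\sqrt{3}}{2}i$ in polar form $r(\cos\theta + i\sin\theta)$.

r = |z| = sqrt(a^2 + b^2) = sqrt((-37/2)^2 + (-37*sqrt(3)/2)^2) = sqrt(1369/4 + 4107/4) = sqrt(1369) = 37
θ = arctan(b/a) = arctan(-32.0429/-18.5) (quadrant-adjusted) = 240°
z = 37(cos 240° + i sin 240°)


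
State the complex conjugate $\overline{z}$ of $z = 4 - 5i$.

If z = a + bi, then conjugate(z) = a - bi
conjugate(4 - 5i) = 4 + 5i


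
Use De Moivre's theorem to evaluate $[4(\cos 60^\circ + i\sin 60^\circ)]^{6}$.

By De Moivre: z^n = r^n(cos(nθ) + i sin(nθ))
= 4^6(cos(6*60°) + i sin(6*60°))
= 4096(cos 0° + i sin 0°)
= 4096


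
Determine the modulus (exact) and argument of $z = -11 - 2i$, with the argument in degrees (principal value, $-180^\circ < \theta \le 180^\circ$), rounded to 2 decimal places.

|z| = sqrt((-11)^2 + (-2)^2) = sqrt(125)
arg(z) = arctan(b/a) = arctan(-2/-11) (quadrant-adjusted) = -169.70°


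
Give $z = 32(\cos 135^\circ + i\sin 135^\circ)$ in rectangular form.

a = r cos θ = 32 * -sqrt(2)/2 = -16*sqrt(2)
b = r sin θ = 32 * sqrt(2)/2 = 16*sqrt(2)
z = -16*sqrt(2) + 16*sqrt(2)i


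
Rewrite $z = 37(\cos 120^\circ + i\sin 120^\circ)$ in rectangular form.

a = r cos θ = 37 * -1/2 = -37/2
b = r sin θ = 37 * sqrt(3)/2 = 37*sqrt(3)/2
z = -37/2 + (37*sqrt(3)/2)i


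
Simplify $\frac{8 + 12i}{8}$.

Divisor is real, so divide each part by 8:
= 1 + (3/2)i


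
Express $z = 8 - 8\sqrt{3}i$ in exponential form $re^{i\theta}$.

r = |z| = sqrt((8)^2 + (-8*sqrt(3))^2) = sqrt(64 + 192) = sqrt(256) = 16
θ = arctan(b/a) = arctan(-13.8564/8) (quadrant-adjusted) = -60° = -π/3
z = 16e^(-i*π/3)


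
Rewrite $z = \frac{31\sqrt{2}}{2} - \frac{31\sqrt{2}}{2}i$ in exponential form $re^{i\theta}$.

r = |z| = sqrt((31*sqrt(2)/2)^2 + (-31*sqrt(2)/2)^2) = sqrt(961/2 + 961/2) = sqrt(961) = 31
θ = arctan(b/a) = arctan(-21.9203/21.9203) (quadrant-adjusted) = -45° = -π/4
z = 31e^(-i*π/4)


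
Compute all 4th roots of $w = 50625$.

|w| = 50625, arg(w) = 0°
Root modulus = 50625^(1/4) = 15
Root arguments: θ_k = (0° + 360°k)/4 for k = 0, 1, ..., 3
Roots: 15, 15i, -15, -15i


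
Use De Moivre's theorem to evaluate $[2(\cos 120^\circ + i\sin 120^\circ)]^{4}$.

By De Moivre: z^n = r^n(cos(nθ) + i sin(nθ))
= 2^4(cos(4*120°) + i sin(4*120°))
= 16(cos 120° + i sin 120°)
= -8 + 8*sqrt(3)i


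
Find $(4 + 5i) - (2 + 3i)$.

(4 - 2) + (5 - 3)i = 2 + 2i


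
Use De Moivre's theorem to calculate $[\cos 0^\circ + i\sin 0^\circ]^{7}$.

By De Moivre: z^n = r^n(cos(nθ) + i sin(nθ))
= 1^7(cos(7*0°) + i sin(7*0°))
= 1(cos 0° + i sin 0°)
= 1


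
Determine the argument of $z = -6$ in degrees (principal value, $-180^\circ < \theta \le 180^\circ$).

b = 0 and a < 0, so z lies on the negative real axis: θ = 180°


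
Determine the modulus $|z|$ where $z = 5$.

|z| = sqrt(a^2 + b^2) = sqrt(5^2 + 0^2) = sqrt(25) = 5


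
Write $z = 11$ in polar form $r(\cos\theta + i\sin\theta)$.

r = |z| = sqrt(a^2 + b^2) = sqrt((11)^2 + (0)^2) = sqrt(121 + 0) = sqrt(121) = 11
b = 0 and a > 0, so z lies on the positive real axis: θ = 0°
z = 11(cos 0° + i sin 0°)


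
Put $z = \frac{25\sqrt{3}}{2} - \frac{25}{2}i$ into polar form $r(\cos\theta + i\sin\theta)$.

r = |z| = sqrt(a^2 + b^2) = sqrt((25*sqrt(3)/2)^2 + (-25/2)^2) = sqrt(1875/4 + 625/4) = sqrt(625) = 25
θ = arctan(b/a) = arctan(-12.5/21.6506) (quadrant-adjusted) = 330°
z = 25(cos 330° + i sin 330°)


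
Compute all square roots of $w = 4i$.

|w| = 4, arg(w) = 90°
Root modulus = 4^(1/2) = 2
Root arguments: θ_k = (90° + 360°k)/2 for k = 0, 1, ..., 1
Roots: sqrt(2) + sqrt(2)i, -sqrt(2) - sqrt(2)i


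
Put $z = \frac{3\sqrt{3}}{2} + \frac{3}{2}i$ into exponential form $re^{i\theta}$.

r = |z| = sqrt((3*sqrt(3)/2)^2 + (3/2)^2) = sqrt(27/4 + 9/4) = sqrt(9) = 3
θ = arctan(b/a) = arctan(1.5/2.5981) (quadrant-adjusted) = 30° = π/6
z = 3e^(i*π/6)


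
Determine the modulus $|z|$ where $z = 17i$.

|z| = sqrt(a^2 + b^2) = sqrt(0^2 + 17^2) = sqrt(289) = 17


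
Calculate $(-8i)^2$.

(a + bi)^2 = a^2 - b^2 + 2abi
= 0^2 - (-8)^2 + 2*0*(-8)i
= -64


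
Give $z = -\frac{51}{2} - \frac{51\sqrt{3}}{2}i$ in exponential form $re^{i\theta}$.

r = |z| = sqrt((-51/2)^2 + (-51*sqrt(3)/2)^2) = sqrt(2601/4 + 7803/4) = sqrt(2601) = 51
θ = arctan(b/a) = arctan(-44.1673/-25.5) (quadrant-adjusted) = 240° = 4π/3
z = 51e^(i*4π/3)


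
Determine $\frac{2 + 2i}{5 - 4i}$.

Multiply numerator and denominator by conjugate (5 + 4i):
= (2 + 2i)(5 + 4i) / (5^2 + (-4)^2)
= (2 + 18i) / 41
= 2/41 + (18/41)i


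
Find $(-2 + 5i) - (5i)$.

(-2 - 0) + (5 - 5)i = -2


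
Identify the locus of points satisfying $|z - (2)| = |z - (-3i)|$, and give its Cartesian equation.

|z - z1| = |z - z2| means z is equidistant from z1 and z2,
i.e. the perpendicular bisector of the segment from (2, 0) to (0, -3) (midpoint (1, -3/2)).
With z = x + yi, square both sides:
(x - 2)^2 + (y - 0)^2 = (x - 0)^2 + (y - (-3))^2
The x^2 and y^2 terms cancel: -4x + (-6)y = 9 - 4 = 5
Simplify: 4x + 6y = -5
Locus: Perpendicular bisector of the segment from (2, 0) to (0, -3): the line 4x + 6y = -5


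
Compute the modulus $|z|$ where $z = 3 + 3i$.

|z| = sqrt(a^2 + b^2) = sqrt(3^2 + 3^2) = sqrt(18) = sqrt(18)


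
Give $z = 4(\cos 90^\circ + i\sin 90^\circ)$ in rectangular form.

a = r cos θ = 4 * 0 = 0
b = r sin θ = 4 * 1 = 4
z = 4i


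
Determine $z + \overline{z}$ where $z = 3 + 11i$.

z + conjugate(z) = (a + bi) + (a - bi) = 2a
= 2 * 3 = 6


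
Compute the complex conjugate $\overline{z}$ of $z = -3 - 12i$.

If z = a + bi, then conjugate(z) = a - bi
conjugate(-3 - 12i) = -3 + 12i


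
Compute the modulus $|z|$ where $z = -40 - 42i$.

|z| = sqrt(a^2 + b^2) = sqrt((-40)^2 + (-42)^2) = sqrt(3364) = 58


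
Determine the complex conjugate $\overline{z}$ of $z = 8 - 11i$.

If z = a + bi, then conjugate(z) = a - bi
conjugate(8 - 11i) = 8 + 11i


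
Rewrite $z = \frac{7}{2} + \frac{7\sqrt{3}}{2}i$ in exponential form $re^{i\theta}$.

r = |z| = sqrt((7/2)^2 + (7*sqrt(3)/2)^2) = sqrt(49/4 + 147/4) = sqrt(49) = 7
θ = arctan(b/a) = arctan(6.0622/3.5) (quadrant-adjusted) = 60° = π/3
z = 7e^(i*π/3)


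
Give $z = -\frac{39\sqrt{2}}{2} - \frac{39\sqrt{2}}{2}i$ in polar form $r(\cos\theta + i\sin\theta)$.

r = |z| = sqrt(a^2 + b^2) = sqrt((-39*sqrt(2)/2)^2 + (-39*sqrt(2)/2)^2) = sqrt(1521/2 + 1521/2) = sqrt(1521) = 39
θ = arctan(b/a) = arctan(-27.5772/-27.5772) (quadrant-adjusted) = 225°
z = 39(cos 225° + i sin 225°)


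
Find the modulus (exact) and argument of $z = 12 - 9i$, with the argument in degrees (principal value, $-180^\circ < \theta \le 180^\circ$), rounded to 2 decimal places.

|z| = sqrt(12^2 + (-9)^2) = 15
arg(z) = arctan(b/a) = arctan(-9/12) (quadrant-adjusted) = -36.87°


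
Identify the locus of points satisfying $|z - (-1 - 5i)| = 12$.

|z - z0| = r describes a circle centered at z0 with radius r
Here z0 = -1 - 5i and r = 12
Locus: Circle centered at (-1, -5) with radius 12


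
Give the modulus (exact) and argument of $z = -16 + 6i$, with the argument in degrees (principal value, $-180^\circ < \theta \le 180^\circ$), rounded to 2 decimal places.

|z| = sqrt((-16)^2 + 6^2) = sqrt(292)
arg(z) = arctan(b/a) = arctan(6/-16) (quadrant-adjusted) = 159.44°


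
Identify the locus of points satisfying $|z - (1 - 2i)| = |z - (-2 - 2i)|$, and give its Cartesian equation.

|z - z1| = |z - z2| means z is equidistant from z1 and z2,
i.e. the perpendicular bisector of the segment from (1, -2) to (-2, -2) (midpoint (-1/2, -2)).
With z = x + yi, square both sides:
(x - 1)^2 + (y - (-2))^2 = (x - (-2))^2 + (y - (-2))^2
The x^2 and y^2 terms cancel: -6x + 0y = 8 - 5 = 3
Simplify: x = -1/2
Locus: Perpendicular bisector of the segment from (1, -2) to (-2, -2): the line x = -1/2


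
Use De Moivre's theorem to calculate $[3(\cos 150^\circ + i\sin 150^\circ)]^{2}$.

By De Moivre: z^n = r^n(cos(nθ) + i sin(nθ))
= 3^2(cos(2*150°) + i sin(2*150°))
= 9(cos 300° + i sin 300°)
= 9/2 - (9*sqrt(3)/2)i


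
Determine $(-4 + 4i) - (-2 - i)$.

(-4 - (-2)) + (4 - (-1))i = -2 + 5i


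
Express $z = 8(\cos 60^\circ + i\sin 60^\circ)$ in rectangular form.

a = r cos θ = 8 * 1/2 = 4
b = r sin θ = 8 * sqrt(3)/2 = 4*sqrt(3)
z = 4 + 4*sqrt(3)i


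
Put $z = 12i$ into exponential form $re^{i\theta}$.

r = |z| = sqrt((0)^2 + (12)^2) = sqrt(0 + 144) = sqrt(144) = 12
a = 0 and b > 0, so z lies on the positive imaginary axis: θ = 90° = π/2
z = 12e^(i*π/2)


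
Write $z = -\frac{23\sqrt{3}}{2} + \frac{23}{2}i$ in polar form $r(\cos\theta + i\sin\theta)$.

r = |z| = sqrt(a^2 + b^2) = sqrt((-23*sqrt(3)/2)^2 + (23/2)^2) = sqrt(1587/4 + 529/4) = sqrt(529) = 23
θ = arctan(b/a) = arctan(11.5/-19.9186) (quadrant-adjusted) = 150°
z = 23(cos 150° + i sin 150°)


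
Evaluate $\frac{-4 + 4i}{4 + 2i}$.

Multiply numerator and denominator by conjugate (4 - 2i):
= (-4 + 4i)(4 - 2i) / (4^2 + 2^2)
= (-8 + 24i) / 20
Divide through by 4: (-2 + 6i) / 5
= -2/5 + (6/5)i


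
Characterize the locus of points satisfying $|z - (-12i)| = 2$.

|z - z0| = r describes a circle centered at z0 with radius r
Here z0 = -12i and r = 2
Locus: Circle centered at (0, -12) with radius 2


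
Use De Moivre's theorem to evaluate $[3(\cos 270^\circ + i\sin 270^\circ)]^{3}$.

By De Moivre: z^n = r^n(cos(nθ) + i sin(nθ))
= 3^3(cos(3*270°) + i sin(3*270°))
= 27(cos 90° + i sin 90°)
= 27i


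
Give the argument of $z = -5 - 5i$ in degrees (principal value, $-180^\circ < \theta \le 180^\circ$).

θ = arctan(b/a) = arctan(-5/-5) (quadrant-adjusted) = -135°


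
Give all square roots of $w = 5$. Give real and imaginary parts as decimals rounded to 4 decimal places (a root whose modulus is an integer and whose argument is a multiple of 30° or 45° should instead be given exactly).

|w| = 5, arg(w) = 0°
Root modulus = 5^(1/2) ≈ 2.236068
Root arguments: θ_k = (0° + 360°k)/2 for k = 0, 1, ..., 1
Compute each root as (root modulus)(cos θ_k + i sin θ_k) using full-precision intermediates, then round to 4 decimal places.
Roots: 2.2361, -2.2361
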